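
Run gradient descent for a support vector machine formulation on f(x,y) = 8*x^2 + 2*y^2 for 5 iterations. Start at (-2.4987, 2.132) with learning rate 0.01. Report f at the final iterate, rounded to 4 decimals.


Gradient descent on f(x,y) = 8*x^2 + 2*y^2.
Starting point: (-2.4987, 2.132), alpha = 0.01
Step 1: grad_x = 2*8*-2.4987 = -39.9792, grad_y = 2*2*2.132 = 8.528
  x_1 = -2.4987 - 0.01*-39.9792 = -2.0989
  y_1 = 2.132 - 0.01*8.528 = 2.0467
Step 2: grad_x = 2*8*-2.0989 = -33.5825, grad_y = 2*2*2.0467 = 8.1869
  x_2 = -2.0989 - 0.01*-33.5825 = -1.7631
  y_2 = 2.0467 - 0.01*8.1869 = 1.9649
Step 3: grad_x = 2*8*-1.7631 = -28.2093, grad_y = 2*2*1.9649 = 7.8594
  x_3 = -1.7631 - 0.01*-28.2093 = -1.481
  y_3 = 1.9649 - 0.01*7.8594 = 1.8863
Step 4: grad_x = 2*8*-1.481 = -23.6958, grad_y = 2*2*1.8863 = 7.545
  x_4 = -1.481 - 0.01*-23.6958 = -1.244
  y_4 = 1.8863 - 0.01*7.545 = 1.8108
Step 5: grad_x = 2*8*-1.244 = -19.9045, grad_y = 2*2*1.8108 = 7.2432
  x_5 = -1.244 - 0.01*-19.9045 = -1.045
  y_5 = 1.8108 - 0.01*7.2432 = 1.7384
f(-1.045, 1.7384) = 8*(-1.045)^2 + 2*1.7384^2 = 14.7799


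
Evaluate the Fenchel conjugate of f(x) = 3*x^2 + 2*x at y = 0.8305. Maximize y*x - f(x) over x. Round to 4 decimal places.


f*(y) = sup_x {y*x - a*x^2 - b*x} = sup_x {(y-b)*x - a*x^2}
FOC: (y - b) - 2a*x = 0 => x* = (y - b)/(2a)
x* = (0.8305 - 2)/(2*3) = -0.1949
f*(0.8305) = (y-b)^2/(4a) = (0.8305 - 2)^2/(4*3)
= 1.3677/12 = 0.114


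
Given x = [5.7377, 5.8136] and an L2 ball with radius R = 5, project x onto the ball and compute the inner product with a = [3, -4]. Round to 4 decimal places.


Step 1: Compute ||x|| (intermediates to 6 decimals).
||x|| = sqrt(5.7377^2 + 5.8136^2) = 8.168179
Step 2: Project.
Since ||x|| > R, scale = R/||x|| = 5/8.168179 = 0.612132, proj(x) = scale * x
proj(x) = [3.51223, 3.558691]
Step 3: Dot product.
a^T * proj(x) = 3*3.51223 - 4*3.558691 = -3.6981


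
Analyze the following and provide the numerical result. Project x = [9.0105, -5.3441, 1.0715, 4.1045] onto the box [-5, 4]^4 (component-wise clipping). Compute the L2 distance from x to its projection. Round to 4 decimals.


Project each component onto [-5, 4].
clip(9.0105) = 4.0, clip(-5.3441) = -5.0, clip(1.0715) = 1.0715, clip(4.1045) = 4.0
Projection = [4.0, -5.0, 1.0715, 4.0]
Squared diffs: [25.1051, 0.1184, 0.0, 0.0109]
Distance = sqrt(25.2344) = 5.0234


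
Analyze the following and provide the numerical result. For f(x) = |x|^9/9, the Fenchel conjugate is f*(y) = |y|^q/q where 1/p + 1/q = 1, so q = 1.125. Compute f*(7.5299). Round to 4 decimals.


The conjugate exponent q satisfies 1/p + 1/q = 1.
p = 9, so q = 9/(9 - 1) = 1.125
|y|^q = 7.5299^1.125 = 9.6914
f*(7.5299) = 9.6914 / 1.125 = 8.6146


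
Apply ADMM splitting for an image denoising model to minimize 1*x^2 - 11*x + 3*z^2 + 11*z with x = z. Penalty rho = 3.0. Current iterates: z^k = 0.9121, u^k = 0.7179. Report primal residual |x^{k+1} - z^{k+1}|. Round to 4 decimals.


ADMM iteration with rho = 3.0, z^k = 0.9121, u^k = 0.7179
Step 1: x-update.
Minimize 1*x^2 - 11*x + (3.0/2)*(x - 0.9121 + 0.7179)^2
FOC: (2*1 + 3.0)*x = 11 + 3.0*(0.9121 - 0.7179)
x^{k+1} = 2.3165
Step 2: z-update.
Minimize 3*z^2 + 11*z + (3.0/2)*(2.3165 - z + 0.7179)^2
FOC: (2*3 + 3.0)*z = -11 + 3.0*(2.3165 + 0.7179)
z^{k+1} = -0.2107
Step 3: u-update.
u^{k+1} = 0.7179 + 2.3165 + 0.2107 = 3.2452
Step 4: Primal residual = |2.3165 + 0.2107| = 2.5273


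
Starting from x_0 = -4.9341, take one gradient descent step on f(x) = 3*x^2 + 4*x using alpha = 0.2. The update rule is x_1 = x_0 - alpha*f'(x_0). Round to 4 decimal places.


We compute the gradient at x_0 and apply the update.
f'(x) = 6*x + 4
f'(-4.9341) = 6*-4.9341 + 4 = -25.6046
x_1 = -4.9341 - 0.2*-25.6046 = 0.1868


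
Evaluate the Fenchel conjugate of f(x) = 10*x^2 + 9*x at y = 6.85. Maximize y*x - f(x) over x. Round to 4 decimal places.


f*(y) = sup_x {y*x - a*x^2 - b*x} = sup_x {(y-b)*x - a*x^2}
FOC: (y - b) - 2a*x = 0 => x* = (y - b)/(2a)
x* = (6.85 - 9)/(2*10) = -0.1075
f*(6.85) = (y-b)^2/(4a) = (6.85 - 9)^2/(4*10)
= 4.6225/40 = 0.1156


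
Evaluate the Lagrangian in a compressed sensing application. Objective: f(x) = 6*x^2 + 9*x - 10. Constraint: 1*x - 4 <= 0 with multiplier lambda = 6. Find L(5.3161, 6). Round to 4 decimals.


Step 1: Evaluate f(x).
f(5.3161) = 6*5.3161^2 + 9*5.3161 - 10 = 207.4104
Step 2: Evaluate g(x).
g(5.3161) = 1*5.3161 - 4 = 1.3161
Step 3: Compute Lagrangian.
L = 207.4104 + 6*1.3161 = 215.307


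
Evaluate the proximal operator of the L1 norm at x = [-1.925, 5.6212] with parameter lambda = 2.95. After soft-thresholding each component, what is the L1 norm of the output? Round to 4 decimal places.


Soft-thresholding with lambda = 2.95:
prox(-1.925) = sign(-1.925)*max(|-1.925| - 2.95, 0) = 0.0
prox(5.6212) = sign(5.6212)*max(|5.6212| - 2.95, 0) = 2.6712
prox(x) = [0.0, 2.6712]
||prox(x)||_1 = 0.0 + 2.6712 = 2.6712


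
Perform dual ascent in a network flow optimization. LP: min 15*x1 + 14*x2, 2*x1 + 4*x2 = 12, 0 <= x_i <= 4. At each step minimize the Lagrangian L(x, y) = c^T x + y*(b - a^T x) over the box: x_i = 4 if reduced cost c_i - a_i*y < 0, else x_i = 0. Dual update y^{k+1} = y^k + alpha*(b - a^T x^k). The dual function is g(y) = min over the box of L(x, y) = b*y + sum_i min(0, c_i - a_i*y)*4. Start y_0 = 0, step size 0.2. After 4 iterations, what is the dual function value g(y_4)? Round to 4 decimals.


Dual ascent for LP: min 15*x1 + 14*x2, 2*x1 + 4*x2 = 12, 0 <= x_i <= 4
Step 1: y^k = 0.0, reduced costs: (15.0, 14.0)
  x^k = (0.0, 0.0), subgradient = b - a^T x = 12.0
  y^{k+1} = 0.0 + 0.2*12.0 = 2.4
Step 2: y^k = 2.4, reduced costs: (10.2, 4.4)
  x^k = (0.0, 0.0), subgradient = b - a^T x = 12.0
  y^{k+1} = 2.4 + 0.2*12.0 = 4.8
Step 3: y^k = 4.8, reduced costs: (5.4, -5.2)
  x^k = (0.0, 4.0), subgradient = b - a^T x = -4.0
  y^{k+1} = 4.8 + 0.2*-4.0 = 4.0
Step 4: y^k = 4.0, reduced costs: (7.0, -2.0)
  x^k = (0.0, 4.0), subgradient = b - a^T x = -4.0
  y^{k+1} = 4.0 + 0.2*-4.0 = 3.2
Dual objective at y_4 = 3.2: reduced costs (8.6, 1.2), box minimizer x = (0.0, 0.0)
g(y_4) = b*y + (c1 - a1*y)*x1 + (c2 - a2*y)*x2 = 12*3.2 + 8.6*0.0 + 1.2*0.0 = 38.4 + 0.0 + 0.0 = 38.4


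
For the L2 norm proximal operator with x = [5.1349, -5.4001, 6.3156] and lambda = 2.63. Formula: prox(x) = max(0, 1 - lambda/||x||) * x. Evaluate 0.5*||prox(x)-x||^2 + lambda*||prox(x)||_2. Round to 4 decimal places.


Step 1: Compute ||x||.
||x|| = 9.7681
Step 2: Compute scaling factor.
scale = max(0, 1 - 2.63/9.7681) = 0.7308
Step 3: prox(x) = [3.7524, -3.9462, 4.6152]
||prox(x)|| = 7.1381
Step 4: Proximal objective.
0.5*||prox-x||^2 = 3.4585
lambda*||prox|| = 18.7732
Total = 22.2316


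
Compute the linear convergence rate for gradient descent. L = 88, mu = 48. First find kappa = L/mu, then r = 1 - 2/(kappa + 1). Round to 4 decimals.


Step 1: Compute the condition number.
kappa = L/mu = 88/48 = 1.8333
Step 2: Compute the convergence rate.
r = 1 - 2/(kappa + 1) = 1 - 2*mu/(L + mu) = (L - mu)/(L + mu) = 40/136 = 0.2941


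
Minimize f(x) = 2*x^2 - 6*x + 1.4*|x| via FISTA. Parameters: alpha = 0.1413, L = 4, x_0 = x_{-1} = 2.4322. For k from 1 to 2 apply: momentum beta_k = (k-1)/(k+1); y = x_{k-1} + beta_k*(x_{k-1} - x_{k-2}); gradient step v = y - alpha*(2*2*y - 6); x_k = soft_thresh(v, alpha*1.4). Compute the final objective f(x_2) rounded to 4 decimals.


FISTA on f(x) = 2*x^2 - 6*x + 1.4*|x|
L = 4, alpha = 0.1413
Iteration 1: beta = 0.0, y = 2.4322 + 0.0*(2.4322 - 2.4322) = 2.4322
  grad(y) = 3.7288, v = y - alpha*grad = 1.9053
  prox(v) = soft_thresh(1.9053, 0.1978) = 1.7075
Iteration 2: beta = 0.3333, y = 1.7075 + 0.3333*(1.7075 - 2.4322) = 1.4659
  grad(y) = -0.1363, v = y - alpha*grad = 1.4852
  prox(v) = soft_thresh(1.4852, 0.1978) = 1.2874
f(x_2) = 2*1.2874^2 - 6*1.2874 + 1.4*|1.2874| = -2.6073


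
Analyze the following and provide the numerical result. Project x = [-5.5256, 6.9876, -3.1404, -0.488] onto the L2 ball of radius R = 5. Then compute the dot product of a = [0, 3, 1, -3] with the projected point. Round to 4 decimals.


Step 1: Compute ||x|| (intermediates to 6 decimals).
||x|| = sqrt((-5.5256)^2 + 6.9876^2 + (-3.1404)^2 + (-0.488)^2) = 9.45828
Step 2: Project.
Since ||x|| > R, scale = R/||x|| = 5/9.45828 = 0.528637, proj(x) = scale * x
proj(x) = [-2.921037, 3.693904, -1.660132, -0.257975]
Step 3: Dot product.
a^T * proj(x) = 0*(-2.921037) + 3*3.693904 + 1*(-1.660132) - 3*(-0.257975) = 10.1955


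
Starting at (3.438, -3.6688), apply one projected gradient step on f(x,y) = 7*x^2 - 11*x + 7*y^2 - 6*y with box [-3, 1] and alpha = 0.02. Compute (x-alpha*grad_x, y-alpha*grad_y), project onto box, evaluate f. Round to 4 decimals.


Step 1: Compute gradient at (3.438, -3.6688).
grad_x = 2*7*3.438 - 11 = 37.132
grad_y = 2*7*-3.6688 - 6 = -57.3632
Step 2: Gradient step.
x_raw = 3.438 - 0.02*37.132 = 2.6954
y_raw = -3.6688 - 0.02*-57.3632 = -2.5215
Step 3: Project onto [-3, 1].
x_proj = clip(2.6954) = 1.0
y_proj = clip(-2.5215) = -2.5215
Step 4: Evaluate f.
f(1.0, -2.5215) = 55.6362


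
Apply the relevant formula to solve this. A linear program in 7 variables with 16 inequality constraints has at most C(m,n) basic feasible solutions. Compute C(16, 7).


Each vertex corresponds to some choice of n active constraints out of m, so the number of vertices is at most C(m, n) = m! / (n!(m-n)!).
m = 16, n = 7
Numerator: 16 * 15 * 14 * 13 * 12 * 11 * 10
Denominator: 7! = 5040
C(16, 7) = 11440


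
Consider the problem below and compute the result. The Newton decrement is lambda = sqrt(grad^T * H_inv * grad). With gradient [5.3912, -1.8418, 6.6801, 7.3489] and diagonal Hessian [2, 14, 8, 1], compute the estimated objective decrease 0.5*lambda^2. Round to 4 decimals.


Step 1: H is diagonal, so H^(-1) * g = [2.6956, -0.1316, 0.835, 7.3489].
Step 2: g^T H^(-1) g = sum_i g_i^2 / H_ii
  = (5.3912)^2/2 + (-1.8418)^2/14 + (6.6801)^2/8 + (7.3489)^2/1
  = 14.5325 + 0.2423 + 5.578 + 54.0063 = 74.3591
Step 3: Objective decrease = 0.5 * g^T H^(-1) g = 37.1796


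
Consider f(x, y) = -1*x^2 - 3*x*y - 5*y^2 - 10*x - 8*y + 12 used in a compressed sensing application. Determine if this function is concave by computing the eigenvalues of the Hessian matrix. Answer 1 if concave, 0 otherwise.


The Hessian of f(x,y) = -1*x^2 - 3*x*y - 5*y^2 - 10*x - 8*y + 12 is:
H = [[-2, -3], [-3, -10]]
Trace = -2 - 10 = -12
Determinant = -2*-10 - (-3)^2 = 11
Discriminant = (-12)^2 - 4*11 = 100.0
Eigenvalues: lambda_1 = -11.0, lambda_2 = -1.0
The function is concave.

1


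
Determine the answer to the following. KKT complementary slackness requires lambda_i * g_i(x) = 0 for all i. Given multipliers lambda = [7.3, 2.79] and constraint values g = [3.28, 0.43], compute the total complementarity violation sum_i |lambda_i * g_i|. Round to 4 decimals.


KKT complementary slackness check:
lambda_1 * g_1 = 7.3 * 3.28 = 23.944
lambda_2 * g_2 = 2.79 * 0.43 = 1.1997
Total violation = 23.944 + 1.1997 = 25.1437


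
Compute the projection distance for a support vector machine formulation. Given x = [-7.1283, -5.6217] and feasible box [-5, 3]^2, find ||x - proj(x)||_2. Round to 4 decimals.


Project each component onto [-5, 3].
clip(-7.1283) = -5.0, clip(-5.6217) = -5.0
Projection = [-5.0, -5.0]
Squared diffs: [4.5297, 0.3865]
Distance = sqrt(4.9162) = 2.2172


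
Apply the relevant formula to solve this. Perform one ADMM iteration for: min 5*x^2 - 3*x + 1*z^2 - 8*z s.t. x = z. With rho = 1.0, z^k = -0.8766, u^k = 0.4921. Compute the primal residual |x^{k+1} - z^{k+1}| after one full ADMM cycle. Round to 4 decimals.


ADMM iteration with rho = 1.0, z^k = -0.8766, u^k = 0.4921
Step 1: x-update.
Minimize 5*x^2 - 3*x + (1.0/2)*(x + 0.8766 + 0.4921)^2
FOC: (2*5 + 1.0)*x = 3 + 1.0*(-0.8766 - 0.4921)
x^{k+1} = 0.1483
Step 2: z-update.
Minimize 1*z^2 - 8*z + (1.0/2)*(0.1483 - z + 0.4921)^2
FOC: (2*1 + 1.0)*z = 8 + 1.0*(0.1483 + 0.4921)
z^{k+1} = 2.8801
Step 3: u-update.
u^{k+1} = 0.4921 + 0.1483 - 2.8801 = -2.2397
Step 4: Primal residual = |0.1483 - 2.8801| = 2.7318


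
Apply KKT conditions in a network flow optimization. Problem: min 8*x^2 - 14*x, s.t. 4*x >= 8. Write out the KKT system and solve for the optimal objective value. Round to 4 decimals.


Step 1: Try lambda = 0 (constraint inactive).
x_unc = 14/(2*8) = 0.875
Check: 4*0.875 = 3.5 < 8 -- violated!
Step 2: Constraint must be active: 4*x = 8
x* = 8/4 = 2.0
lambda = (2*8*2.0 - 14)/4 = 4.5
Step 3: Compute optimal value.
f(x*) = 8*2.0^2 - 14*2.0 = 4.0


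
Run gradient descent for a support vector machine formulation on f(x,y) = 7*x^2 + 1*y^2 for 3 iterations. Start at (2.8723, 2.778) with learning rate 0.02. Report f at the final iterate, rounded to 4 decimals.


Gradient descent on f(x,y) = 7*x^2 + 1*y^2.
Starting point: (2.8723, 2.778), alpha = 0.02
Step 1: grad_x = 2*7*2.8723 = 40.2122, grad_y = 2*1*2.778 = 5.556
  x_1 = 2.8723 - 0.02*40.2122 = 2.0681
  y_1 = 2.778 - 0.02*5.556 = 2.6669
Step 2: grad_x = 2*7*2.0681 = 28.9528, grad_y = 2*1*2.6669 = 5.3338
  x_2 = 2.0681 - 0.02*28.9528 = 1.489
  y_2 = 2.6669 - 0.02*5.3338 = 2.5602
Step 3: grad_x = 2*7*1.489 = 20.846, grad_y = 2*1*2.5602 = 5.1204
  x_3 = 1.489 - 0.02*20.846 = 1.0721
  y_3 = 2.5602 - 0.02*5.1204 = 2.4578
f(1.0721, 2.4578) = 7*1.0721^2 + 1*2.4578^2 = 14.0863


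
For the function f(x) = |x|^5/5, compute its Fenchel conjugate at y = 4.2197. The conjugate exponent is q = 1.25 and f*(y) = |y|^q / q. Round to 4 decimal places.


The conjugate exponent q satisfies 1/p + 1/q = 1.
p = 5, so q = 5/(5 - 1) = 1.25
|y|^q = 4.2197^1.25 = 6.0479
f*(4.2197) = 6.0479 / 1.25 = 4.8383


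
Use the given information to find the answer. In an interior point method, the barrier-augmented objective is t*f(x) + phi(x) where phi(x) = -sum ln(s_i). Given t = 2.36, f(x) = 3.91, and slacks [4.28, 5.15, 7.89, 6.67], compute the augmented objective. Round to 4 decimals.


Step 1: Compute log-barrier.
ln values: [1.454, 1.639, 2.0656, 1.8976]
phi = -(1.454 + 1.639 + 2.0656 + 1.8976) = -7.0562
Step 2: Compute augmented objective.
t*f(x) = 2.36*3.91 = 9.2276
Total = 9.2276 - 7.0562 = 2.1714


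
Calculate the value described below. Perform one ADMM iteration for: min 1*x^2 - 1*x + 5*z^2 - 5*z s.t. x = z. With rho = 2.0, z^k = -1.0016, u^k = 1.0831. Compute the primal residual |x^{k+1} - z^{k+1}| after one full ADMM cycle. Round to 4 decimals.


ADMM iteration with rho = 2.0, z^k = -1.0016, u^k = 1.0831
Step 1: x-update.
Minimize 1*x^2 - 1*x + (2.0/2)*(x + 1.0016 + 1.0831)^2
FOC: (2*1 + 2.0)*x = 1 + 2.0*(-1.0016 - 1.0831)
x^{k+1} = -0.7924
Step 2: z-update.
Minimize 5*z^2 - 5*z + (2.0/2)*(-0.7924 - z + 1.0831)^2
FOC: (2*5 + 2.0)*z = 5 + 2.0*(-0.7924 + 1.0831)
z^{k+1} = 0.4651
Step 3: u-update.
u^{k+1} = 1.0831 - 0.7924 - 0.4651 = -0.1744
Step 4: Primal residual = |-0.7924 - 0.4651| = 1.2575


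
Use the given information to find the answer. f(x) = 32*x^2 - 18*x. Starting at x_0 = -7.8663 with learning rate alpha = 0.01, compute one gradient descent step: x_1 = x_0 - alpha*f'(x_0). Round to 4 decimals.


We compute the gradient at x_0 and apply the update.
f'(x) = 64*x - 18
f'(-7.8663) = 64*-7.8663 - 18 = -521.4432
x_1 = -7.8663 - 0.01*-521.4432 = -2.6519


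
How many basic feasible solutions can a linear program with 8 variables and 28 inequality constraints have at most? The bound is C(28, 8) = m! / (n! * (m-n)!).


Each vertex corresponds to some choice of n active constraints out of m, so the number of vertices is at most C(m, n) = m! / (n!(m-n)!).
m = 28, n = 8
Numerator: 28 * 27 * 26 * 25 * 24 * 23 * 22 * 21
Denominator: 8! = 40320
C(28, 8) = 3108105


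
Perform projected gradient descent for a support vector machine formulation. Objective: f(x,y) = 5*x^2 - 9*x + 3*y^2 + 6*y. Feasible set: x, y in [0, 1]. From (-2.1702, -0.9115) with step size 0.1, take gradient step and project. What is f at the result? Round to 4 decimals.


Step 1: Compute gradient at (-2.1702, -0.9115).
grad_x = 2*5*-2.1702 - 9 = -30.702
grad_y = 2*3*-0.9115 + 6 = 0.531
Step 2: Gradient step.
x_raw = -2.1702 - 0.1*-30.702 = 0.9
y_raw = -0.9115 - 0.1*0.531 = -0.9646
Step 3: Project onto [0, 1].
x_proj = clip(0.9) = 0.9
y_proj = clip(-0.9646) = 0.0
Step 4: Evaluate f.
f(0.9, 0.0) = -4.05


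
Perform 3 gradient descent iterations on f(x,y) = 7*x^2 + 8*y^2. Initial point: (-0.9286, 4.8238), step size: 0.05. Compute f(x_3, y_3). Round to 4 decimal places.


Gradient descent on f(x,y) = 7*x^2 + 8*y^2.
Starting point: (-0.9286, 4.8238), alpha = 0.05
Step 1: grad_x = 2*7*-0.9286 = -13.0004, grad_y = 2*8*4.8238 = 77.1808
  x_1 = -0.9286 - 0.05*-13.0004 = -0.2786
  y_1 = 4.8238 - 0.05*77.1808 = 0.9648
Step 2: grad_x = 2*7*-0.2786 = -3.9001, grad_y = 2*8*0.9648 = 15.4362
  x_2 = -0.2786 - 0.05*-3.9001 = -0.0836
  y_2 = 0.9648 - 0.05*15.4362 = 0.193
Step 3: grad_x = 2*7*-0.0836 = -1.17, grad_y = 2*8*0.193 = 3.0872
  x_3 = -0.0836 - 0.05*-1.17 = -0.0251
  y_3 = 0.193 - 0.05*3.0872 = 0.0386
f(-0.0251, 0.0386) = 7*(-0.0251)^2 + 8*0.0386^2 = 0.0163


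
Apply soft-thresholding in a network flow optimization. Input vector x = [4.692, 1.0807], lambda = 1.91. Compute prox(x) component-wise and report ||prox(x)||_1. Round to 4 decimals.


Soft-thresholding with lambda = 1.91:
prox(4.692) = sign(4.692)*max(|4.692| - 1.91, 0) = 2.782
prox(1.0807) = sign(1.0807)*max(|1.0807| - 1.91, 0) = 0.0
prox(x) = [2.782, 0.0]
||prox(x)||_1 = 2.782 + 0.0 = 2.782


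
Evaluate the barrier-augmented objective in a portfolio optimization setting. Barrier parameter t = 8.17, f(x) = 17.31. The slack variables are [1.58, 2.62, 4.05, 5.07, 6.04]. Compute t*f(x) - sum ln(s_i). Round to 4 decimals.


Step 1: Compute log-barrier.
ln values: [0.4574, 0.9632, 1.3987, 1.6233, 1.7984]
phi = -(0.4574 + 0.9632 + 1.3987 + 1.6233 + 1.7984) = -6.2411
Step 2: Compute augmented objective.
t*f(x) = 8.17*17.31 = 141.4227
Total = 141.4227 - 6.2411 = 135.1816


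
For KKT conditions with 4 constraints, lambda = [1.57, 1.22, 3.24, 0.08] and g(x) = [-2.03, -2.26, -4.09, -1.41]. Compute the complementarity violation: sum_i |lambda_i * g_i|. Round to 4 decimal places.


KKT complementary slackness check:
lambda_1 * g_1 = 1.57 * -2.03 = -3.1871
lambda_2 * g_2 = 1.22 * -2.26 = -2.7572
lambda_3 * g_3 = 3.24 * -4.09 = -13.2516
lambda_4 * g_4 = 0.08 * -1.41 = -0.1128
Total violation = 3.1871 + 2.7572 + 13.2516 + 0.1128 = 19.3087


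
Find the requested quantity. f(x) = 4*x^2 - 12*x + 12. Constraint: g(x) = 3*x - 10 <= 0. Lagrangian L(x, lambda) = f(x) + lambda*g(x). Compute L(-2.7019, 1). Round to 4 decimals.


Step 1: Evaluate f(x).
f(-2.7019) = 4*(-2.7019)^2 - 12*(-2.7019) + 12 = 73.6239
Step 2: Evaluate g(x).
g(-2.7019) = 3*-2.7019 - 10 = -18.1057
Step 3: Compute Lagrangian.
L = 73.6239 + 1*-18.1057 = 55.5182


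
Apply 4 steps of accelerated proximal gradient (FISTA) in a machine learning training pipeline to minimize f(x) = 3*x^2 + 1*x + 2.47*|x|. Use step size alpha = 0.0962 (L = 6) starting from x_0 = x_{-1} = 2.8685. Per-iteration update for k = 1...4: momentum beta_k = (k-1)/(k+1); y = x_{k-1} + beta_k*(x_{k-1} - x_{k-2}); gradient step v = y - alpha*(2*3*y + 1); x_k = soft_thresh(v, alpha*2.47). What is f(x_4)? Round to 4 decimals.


FISTA on f(x) = 3*x^2 + 1*x + 2.47*|x|
L = 6, alpha = 0.0962
Iteration 1: beta = 0.0, y = 2.8685 + 0.0*(2.8685 - 2.8685) = 2.8685
  grad(y) = 18.211, v = y - alpha*grad = 1.1166
  prox(v) = soft_thresh(1.1166, 0.2376) = 0.879
Iteration 2: beta = 0.3333, y = 0.879 + 0.3333*(0.879 - 2.8685) = 0.2158
  grad(y) = 2.2949, v = y - alpha*grad = -0.005
  prox(v) = soft_thresh(-0.005, 0.2376) = 0.0
Iteration 3: beta = 0.5, y = 0.0 + 0.5*(0.0 - 0.879) = -0.4395
  grad(y) = -1.637, v = y - alpha*grad = -0.282
  prox(v) = soft_thresh(-0.282, 0.2376) = -0.0444
Iteration 4: beta = 0.6, y = -0.0444 + 0.6*(-0.0444 - 0.0) = -0.071
  grad(y) = 0.5737, v = y - alpha*grad = -0.1262
  prox(v) = soft_thresh(-0.1262, 0.2376) = 0.0
f(x_4) = 3*0.0^2 + 1*0.0 + 2.47*|0.0| = 0.0


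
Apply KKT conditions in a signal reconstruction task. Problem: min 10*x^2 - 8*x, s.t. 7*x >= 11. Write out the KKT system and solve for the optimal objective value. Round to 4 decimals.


Step 1: Try lambda = 0 (constraint inactive).
x_unc = 8/(2*10) = 0.4
Check: 7*0.4 = 2.8 < 11 -- violated!
Step 2: Constraint must be active: 7*x = 11
x* = 11/7 = 1.5714 (rounded; the exact value 11/7 is used below)
lambda = (2*10*(11/7) - 8)/7 = 3.3469
Step 3: Compute optimal value.
f(x*) = 10*(11/7)^2 - 8*(11/7) = 12.1224


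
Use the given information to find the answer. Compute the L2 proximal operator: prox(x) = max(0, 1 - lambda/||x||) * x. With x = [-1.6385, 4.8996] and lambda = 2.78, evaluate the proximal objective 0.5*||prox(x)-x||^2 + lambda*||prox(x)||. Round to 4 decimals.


Step 1: Compute ||x||.
||x|| = 5.1663
Step 2: Compute scaling factor.
scale = max(0, 1 - 2.78/5.1663) = 0.4619
Step 3: prox(x) = [-0.7568, 2.2631]
||prox(x)|| = 2.3863
Step 4: Proximal objective.
0.5*||prox-x||^2 = 3.8642
lambda*||prox|| = 6.6339
Total = 10.4981


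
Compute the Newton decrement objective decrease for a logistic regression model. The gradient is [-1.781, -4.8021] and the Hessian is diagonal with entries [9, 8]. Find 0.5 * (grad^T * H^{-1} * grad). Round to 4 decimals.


Step 1: H is diagonal, so H^(-1) * g = [-0.1979, -0.6003].
Step 2: g^T H^(-1) g = sum_i g_i^2 / H_ii
  = (-1.781)^2/9 + (-4.8021)^2/8
  = 0.3524 + 2.8825 = 3.235
Step 3: Objective decrease = 0.5 * g^T H^(-1) g = 1.6175


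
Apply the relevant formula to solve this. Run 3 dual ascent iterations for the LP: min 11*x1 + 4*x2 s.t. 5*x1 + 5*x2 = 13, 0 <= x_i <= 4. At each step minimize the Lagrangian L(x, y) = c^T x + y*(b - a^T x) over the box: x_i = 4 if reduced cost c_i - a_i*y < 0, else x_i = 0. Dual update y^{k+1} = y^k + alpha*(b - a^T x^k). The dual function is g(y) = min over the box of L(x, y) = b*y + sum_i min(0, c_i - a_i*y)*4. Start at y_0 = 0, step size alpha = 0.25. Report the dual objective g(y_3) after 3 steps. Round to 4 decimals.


Dual ascent for LP: min 11*x1 + 4*x2, 5*x1 + 5*x2 = 13, 0 <= x_i <= 4
Step 1: y^k = 0.0, reduced costs: (11.0, 4.0)
  x^k = (0.0, 0.0), subgradient = b - a^T x = 13.0
  y^{k+1} = 0.0 + 0.25*13.0 = 3.25
Step 2: y^k = 3.25, reduced costs: (-5.25, -12.25)
  x^k = (4.0, 4.0), subgradient = b - a^T x = -27.0
  y^{k+1} = 3.25 + 0.25*-27.0 = -3.5
Step 3: y^k = -3.5, reduced costs: (28.5, 21.5)
  x^k = (0.0, 0.0), subgradient = b - a^T x = 13.0
  y^{k+1} = -3.5 + 0.25*13.0 = -0.25
Dual objective at y_3 = -0.25: reduced costs (12.25, 5.25), box minimizer x = (0.0, 0.0)
g(y_3) = b*y + (c1 - a1*y)*x1 + (c2 - a2*y)*x2 = 13*(-0.25) + 12.25*0.0 + 5.25*0.0 = -3.25 + 0.0 + 0.0 = -3.25


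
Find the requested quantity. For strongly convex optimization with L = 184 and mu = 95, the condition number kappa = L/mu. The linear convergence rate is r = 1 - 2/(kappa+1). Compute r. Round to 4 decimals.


Step 1: Compute the condition number.
kappa = L/mu = 184/95 = 1.9368
Step 2: Compute the convergence rate.
r = 1 - 2/(kappa + 1) = 1 - 2*mu/(L + mu) = (L - mu)/(L + mu) = 89/279 = 0.319


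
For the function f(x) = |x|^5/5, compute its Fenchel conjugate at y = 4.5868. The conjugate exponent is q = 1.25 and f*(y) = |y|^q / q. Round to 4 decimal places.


The conjugate exponent q satisfies 1/p + 1/q = 1.
p = 5, so q = 5/(5 - 1) = 1.25
|y|^q = 4.5868^1.25 = 6.7125
f*(4.5868) = 6.7125 / 1.25 = 5.37


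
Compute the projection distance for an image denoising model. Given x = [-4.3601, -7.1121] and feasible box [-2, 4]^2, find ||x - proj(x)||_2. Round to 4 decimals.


Project each component onto [-2, 4].
clip(-4.3601) = -2.0, clip(-7.1121) = -2.0
Projection = [-2.0, -2.0]
Squared diffs: [5.5701, 26.1336]
Distance = sqrt(31.7037) = 5.6306


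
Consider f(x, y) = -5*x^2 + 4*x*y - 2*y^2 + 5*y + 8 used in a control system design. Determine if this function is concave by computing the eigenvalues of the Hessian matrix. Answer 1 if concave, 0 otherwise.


The Hessian of f(x,y) = -5*x^2 + 4*x*y - 2*y^2 + 5*y + 8 is:
H = [[-10, 4], [4, -4]]
Trace = -10 - 4 = -14
Determinant = -10*-4 - (4)^2 = 24
Discriminant = (-14)^2 - 4*24 = 100.0
Eigenvalues: lambda_1 = -12.0, lambda_2 = -2.0
The function is concave.

1


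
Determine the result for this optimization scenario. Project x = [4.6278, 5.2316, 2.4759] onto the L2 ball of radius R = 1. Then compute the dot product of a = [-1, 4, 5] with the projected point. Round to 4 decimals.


Step 1: Compute ||x|| (intermediates to 6 decimals).
||x|| = sqrt(4.6278^2 + 5.2316^2 + 2.4759^2) = 7.41055
Step 2: Project.
Since ||x|| > R, scale = R/||x|| = 1/7.41055 = 0.134943, proj(x) = scale * x
proj(x) = [0.624489, 0.705968, 0.334105]
Step 3: Dot product.
a^T * proj(x) = -1*0.624489 + 4*0.705968 + 5*0.334105 = 3.8699


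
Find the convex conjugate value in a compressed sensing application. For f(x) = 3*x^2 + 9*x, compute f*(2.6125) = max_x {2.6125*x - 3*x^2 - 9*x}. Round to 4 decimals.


f*(y) = sup_x {y*x - a*x^2 - b*x} = sup_x {(y-b)*x - a*x^2}
FOC: (y - b) - 2a*x = 0 => x* = (y - b)/(2a)
x* = (2.6125 - 9)/(2*3) = -1.0646
f*(2.6125) = (y-b)^2/(4a) = (2.6125 - 9)^2/(4*3)
= 40.8002/12 = 3.4


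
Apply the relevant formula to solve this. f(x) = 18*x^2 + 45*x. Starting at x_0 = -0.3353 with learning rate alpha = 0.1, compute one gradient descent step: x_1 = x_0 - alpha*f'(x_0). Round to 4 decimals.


We compute the gradient at x_0 and apply the update.
f'(x) = 36*x + 45
f'(-0.3353) = 36*-0.3353 + 45 = 32.9292
x_1 = -0.3353 - 0.1*32.9292 = -3.6282


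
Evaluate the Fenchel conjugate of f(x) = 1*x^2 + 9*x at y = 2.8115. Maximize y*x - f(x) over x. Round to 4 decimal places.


f*(y) = sup_x {y*x - a*x^2 - b*x} = sup_x {(y-b)*x - a*x^2}
FOC: (y - b) - 2a*x = 0 => x* = (y - b)/(2a)
x* = (2.8115 - 9)/(2*1) = -3.0943
f*(2.8115) = (y-b)^2/(4a) = (2.8115 - 9)^2/(4*1)
= 38.2975/4 = 9.5744


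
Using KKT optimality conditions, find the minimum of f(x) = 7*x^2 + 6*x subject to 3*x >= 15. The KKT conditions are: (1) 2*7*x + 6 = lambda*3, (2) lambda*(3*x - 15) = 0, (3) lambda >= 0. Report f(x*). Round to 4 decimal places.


Step 1: Try lambda = 0 (constraint inactive).
x_unc = -6/(2*7) = -0.4286
Check: 3*-0.4286 = -1.2858 < 15 -- violated!
Step 2: Constraint must be active: 3*x = 15
x* = 15/3 = 5.0
lambda = (2*7*5.0 + 6)/3 = 25.3333
Step 3: Compute optimal value.
f(x*) = 7*5.0^2 + 6*5.0 = 205.0


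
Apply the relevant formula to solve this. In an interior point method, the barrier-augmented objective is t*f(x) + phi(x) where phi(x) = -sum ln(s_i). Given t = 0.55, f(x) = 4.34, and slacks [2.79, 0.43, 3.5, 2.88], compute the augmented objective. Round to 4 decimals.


Step 1: Compute log-barrier.
ln values: [1.026, -0.844, 1.2528, 1.0578]
phi = -(1.026 - 0.844 + 1.2528 + 1.0578) = -2.4926
Step 2: Compute augmented objective.
t*f(x) = 0.55*4.34 = 2.387
Total = 2.387 - 2.4926 = -0.1056


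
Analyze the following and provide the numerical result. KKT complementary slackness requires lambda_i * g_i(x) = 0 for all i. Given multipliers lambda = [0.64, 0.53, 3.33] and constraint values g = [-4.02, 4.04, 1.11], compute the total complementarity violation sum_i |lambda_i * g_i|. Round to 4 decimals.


KKT complementary slackness check:
lambda_1 * g_1 = 0.64 * -4.02 = -2.5728
lambda_2 * g_2 = 0.53 * 4.04 = 2.1412
lambda_3 * g_3 = 3.33 * 1.11 = 3.6963
Total violation = 2.5728 + 2.1412 + 3.6963 = 8.4103


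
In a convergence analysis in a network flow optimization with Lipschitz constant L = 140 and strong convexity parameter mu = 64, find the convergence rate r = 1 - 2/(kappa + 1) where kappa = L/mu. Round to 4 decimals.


Step 1: Compute the condition number.
kappa = L/mu = 140/64 = 2.1875
Step 2: Compute the convergence rate.
r = 1 - 2/(kappa + 1) = 1 - 2*mu/(L + mu) = (L - mu)/(L + mu) = 76/204 = 0.3725


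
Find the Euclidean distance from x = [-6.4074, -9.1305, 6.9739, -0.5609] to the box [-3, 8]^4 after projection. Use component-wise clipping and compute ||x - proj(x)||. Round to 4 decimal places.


Project each component onto [-3, 8].
clip(-6.4074) = -3.0, clip(-9.1305) = -3.0, clip(6.9739) = 6.9739, clip(-0.5609) = -0.5609
Projection = [-3.0, -3.0, 6.9739, -0.5609]
Squared diffs: [11.6104, 37.583, 0.0, 0.0]
Distance = sqrt(49.1934) = 7.0138


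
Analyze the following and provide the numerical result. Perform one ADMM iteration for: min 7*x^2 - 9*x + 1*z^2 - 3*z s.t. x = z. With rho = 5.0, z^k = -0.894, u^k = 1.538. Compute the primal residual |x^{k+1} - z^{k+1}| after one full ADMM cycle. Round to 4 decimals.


ADMM iteration with rho = 5.0, z^k = -0.894, u^k = 1.538
Step 1: x-update.
Minimize 7*x^2 - 9*x + (5.0/2)*(x + 0.894 + 1.538)^2
FOC: (2*7 + 5.0)*x = 9 + 5.0*(-0.894 - 1.538)
x^{k+1} = -0.1663
Step 2: z-update.
Minimize 1*z^2 - 3*z + (5.0/2)*(-0.1663 - z + 1.538)^2
FOC: (2*1 + 5.0)*z = 3 + 5.0*(-0.1663 + 1.538)
z^{k+1} = 1.4083
Step 3: u-update.
u^{k+1} = 1.538 - 0.1663 - 1.4083 = -0.0367
Step 4: Primal residual = |-0.1663 - 1.4083| = 1.5747


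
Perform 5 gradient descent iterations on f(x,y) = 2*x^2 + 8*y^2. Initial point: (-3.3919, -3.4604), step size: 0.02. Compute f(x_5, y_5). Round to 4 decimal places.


Gradient descent on f(x,y) = 2*x^2 + 8*y^2.
Starting point: (-3.3919, -3.4604), alpha = 0.02
Step 1: grad_x = 2*2*-3.3919 = -13.5676, grad_y = 2*8*-3.4604 = -55.3664
  x_1 = -3.3919 - 0.02*-13.5676 = -3.1205
  y_1 = -3.4604 - 0.02*-55.3664 = -2.3531
Step 2: grad_x = 2*2*-3.1205 = -12.4822, grad_y = 2*8*-2.3531 = -37.6492
  x_2 = -3.1205 - 0.02*-12.4822 = -2.8709
  y_2 = -2.3531 - 0.02*-37.6492 = -1.6001
Step 3: grad_x = 2*2*-2.8709 = -11.4836, grad_y = 2*8*-1.6001 = -25.6014
  x_3 = -2.8709 - 0.02*-11.4836 = -2.6412
  y_3 = -1.6001 - 0.02*-25.6014 = -1.0881
Step 4: grad_x = 2*2*-2.6412 = -10.5649, grad_y = 2*8*-1.0881 = -17.409
  x_4 = -2.6412 - 0.02*-10.5649 = -2.4299
  y_4 = -1.0881 - 0.02*-17.409 = -0.7399
Step 5: grad_x = 2*2*-2.4299 = -9.7197, grad_y = 2*8*-0.7399 = -11.8381
  x_5 = -2.4299 - 0.02*-9.7197 = -2.2355
  y_5 = -0.7399 - 0.02*-11.8381 = -0.5031
f(-2.2355, -0.5031) = 2*(-2.2355)^2 + 8*(-0.5031)^2 = 12.0203


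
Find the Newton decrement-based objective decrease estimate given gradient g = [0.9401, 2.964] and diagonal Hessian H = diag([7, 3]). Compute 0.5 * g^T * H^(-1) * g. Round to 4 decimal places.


Step 1: H is diagonal, so H^(-1) * g = [0.1343, 0.988].
Step 2: g^T H^(-1) g = sum_i g_i^2 / H_ii
  = (0.9401)^2/7 + (2.964)^2/3
  = 0.1263 + 2.9284 = 3.0547
Step 3: Objective decrease = 0.5 * g^T H^(-1) g = 1.5273


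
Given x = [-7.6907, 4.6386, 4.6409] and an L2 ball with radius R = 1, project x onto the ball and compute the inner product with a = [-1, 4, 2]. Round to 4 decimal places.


Step 1: Compute ||x|| (intermediates to 6 decimals).
||x|| = sqrt((-7.6907)^2 + 4.6386^2 + 4.6409^2) = 10.109472
Step 2: Project.
Since ||x|| > R, scale = R/||x|| = 1/10.109472 = 0.098917, proj(x) = scale * x
proj(x) = [-0.760741, 0.458836, 0.459064]
Step 3: Dot product.
a^T * proj(x) = -1*(-0.760741) + 4*0.458836 + 2*0.459064 = 3.5142


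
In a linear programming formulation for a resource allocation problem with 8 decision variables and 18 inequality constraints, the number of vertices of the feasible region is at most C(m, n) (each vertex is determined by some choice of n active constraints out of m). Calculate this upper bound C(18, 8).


Each vertex corresponds to some choice of n active constraints out of m, so the number of vertices is at most C(m, n) = m! / (n!(m-n)!).
m = 18, n = 8
Numerator: 18 * 17 * 16 * 15 * 14 * 13 * 12 * 11
Denominator: 8! = 40320
C(18, 8) = 43758


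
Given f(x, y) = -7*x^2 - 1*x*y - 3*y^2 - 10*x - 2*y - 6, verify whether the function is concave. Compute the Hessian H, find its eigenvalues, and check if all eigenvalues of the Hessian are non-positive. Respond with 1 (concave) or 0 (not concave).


The Hessian of f(x,y) = -7*x^2 - 1*x*y - 3*y^2 - 10*x - 2*y - 6 is:
H = [[-14, -1], [-1, -6]]
Trace = -14 - 6 = -20
Determinant = -14*-6 - (-1)^2 = 83
Discriminant = (-20)^2 - 4*83 = 68.0
Eigenvalues: lambda_1 = -14.1231, lambda_2 = -5.8769
The function is concave.

1


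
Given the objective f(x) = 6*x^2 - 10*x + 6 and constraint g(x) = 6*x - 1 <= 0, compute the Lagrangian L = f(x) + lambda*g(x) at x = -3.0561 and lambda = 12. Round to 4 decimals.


Step 1: Evaluate f(x).
f(-3.0561) = 6*(-3.0561)^2 - 10*(-3.0561) + 6 = 92.5995
Step 2: Evaluate g(x).
g(-3.0561) = 6*-3.0561 - 1 = -19.3366
Step 3: Compute Lagrangian.
L = 92.5995 + 12*-19.3366 = -139.4397


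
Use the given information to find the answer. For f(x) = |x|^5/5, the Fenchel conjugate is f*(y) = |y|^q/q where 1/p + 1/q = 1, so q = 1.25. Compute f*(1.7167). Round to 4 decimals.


The conjugate exponent q satisfies 1/p + 1/q = 1.
p = 5, so q = 5/(5 - 1) = 1.25
|y|^q = 1.7167^1.25 = 1.965
f*(1.7167) = 1.965 / 1.25 = 1.572


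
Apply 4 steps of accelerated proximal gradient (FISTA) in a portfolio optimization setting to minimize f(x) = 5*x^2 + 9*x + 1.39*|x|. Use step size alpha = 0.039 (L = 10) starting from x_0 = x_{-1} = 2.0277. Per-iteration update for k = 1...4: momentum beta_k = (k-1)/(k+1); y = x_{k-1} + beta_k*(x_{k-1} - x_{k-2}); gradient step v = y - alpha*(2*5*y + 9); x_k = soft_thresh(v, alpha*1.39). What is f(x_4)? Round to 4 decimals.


FISTA on f(x) = 5*x^2 + 9*x + 1.39*|x|
L = 10, alpha = 0.039
Iteration 1: beta = 0.0, y = 2.0277 + 0.0*(2.0277 - 2.0277) = 2.0277
  grad(y) = 29.277, v = y - alpha*grad = 0.8859
  prox(v) = soft_thresh(0.8859, 0.0542) = 0.8317
Iteration 2: beta = 0.3333, y = 0.8317 + 0.3333*(0.8317 - 2.0277) = 0.433
  grad(y) = 13.3302, v = y - alpha*grad = -0.0869
  prox(v) = soft_thresh(-0.0869, 0.0542) = -0.0327
Iteration 3: beta = 0.5, y = -0.0327 + 0.5*(-0.0327 - 0.8317) = -0.4648
  grad(y) = 4.3518, v = y - alpha*grad = -0.6345
  prox(v) = soft_thresh(-0.6345, 0.0542) = -0.5803
Iteration 4: beta = 0.6, y = -0.5803 + 0.6*(-0.5803 + 0.0327) = -0.9089
  grad(y) = -0.0894, v = y - alpha*grad = -0.9055
  prox(v) = soft_thresh(-0.9055, 0.0542) = -0.8512
f(x_4) = 5*(-0.8512)^2 + 9*(-0.8512) + 1.39*|-0.8512| = -2.8549


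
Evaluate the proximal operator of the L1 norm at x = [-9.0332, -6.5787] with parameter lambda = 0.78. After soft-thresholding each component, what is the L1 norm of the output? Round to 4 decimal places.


Soft-thresholding with lambda = 0.78:
prox(-9.0332) = sign(-9.0332)*max(|-9.0332| - 0.78, 0) = -8.2532
prox(-6.5787) = sign(-6.5787)*max(|-6.5787| - 0.78, 0) = -5.7987
prox(x) = [-8.2532, -5.7987]
||prox(x)||_1 = 8.2532 + 5.7987 = 14.0519


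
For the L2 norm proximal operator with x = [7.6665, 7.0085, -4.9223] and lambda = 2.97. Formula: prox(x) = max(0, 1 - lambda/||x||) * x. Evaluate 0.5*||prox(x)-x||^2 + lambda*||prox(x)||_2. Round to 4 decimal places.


Step 1: Compute ||x||.
||x|| = 11.4945
Step 2: Compute scaling factor.
scale = max(0, 1 - 2.97/11.4945) = 0.7416
Step 3: prox(x) = [5.6856, 5.1976, -3.6505]
||prox(x)|| = 8.5245
Step 4: Proximal objective.
0.5*||prox-x||^2 = 4.4105
lambda*||prox|| = 25.3178
Total = 29.7282


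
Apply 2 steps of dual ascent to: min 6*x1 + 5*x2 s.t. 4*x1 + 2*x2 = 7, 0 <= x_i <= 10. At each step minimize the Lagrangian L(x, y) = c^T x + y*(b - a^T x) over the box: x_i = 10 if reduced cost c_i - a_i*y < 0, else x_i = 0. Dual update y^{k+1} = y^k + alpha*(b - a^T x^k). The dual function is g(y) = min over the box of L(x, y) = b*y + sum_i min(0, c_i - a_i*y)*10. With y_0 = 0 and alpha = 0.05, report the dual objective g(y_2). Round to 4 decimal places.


Dual ascent for LP: min 6*x1 + 5*x2, 4*x1 + 2*x2 = 7, 0 <= x_i <= 10
Step 1: y^k = 0.0, reduced costs: (6.0, 5.0)
  x^k = (0.0, 0.0), subgradient = b - a^T x = 7.0
  y^{k+1} = 0.0 + 0.05*7.0 = 0.35
Step 2: y^k = 0.35, reduced costs: (4.6, 4.3)
  x^k = (0.0, 0.0), subgradient = b - a^T x = 7.0
  y^{k+1} = 0.35 + 0.05*7.0 = 0.7
Dual objective at y_2 = 0.7: reduced costs (3.2, 3.6), box minimizer x = (0.0, 0.0)
g(y_2) = b*y + (c1 - a1*y)*x1 + (c2 - a2*y)*x2 = 7*0.7 + 3.2*0.0 + 3.6*0.0 = 4.9 + 0.0 + 0.0 = 4.9


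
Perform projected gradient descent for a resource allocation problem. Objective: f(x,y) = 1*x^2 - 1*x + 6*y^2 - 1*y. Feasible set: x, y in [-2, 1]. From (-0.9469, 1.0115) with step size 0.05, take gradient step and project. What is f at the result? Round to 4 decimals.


Step 1: Compute gradient at (-0.9469, 1.0115).
grad_x = 2*1*-0.9469 - 1 = -2.8938
grad_y = 2*6*1.0115 - 1 = 11.138
Step 2: Gradient step.
x_raw = -0.9469 - 0.05*-2.8938 = -0.8022
y_raw = 1.0115 - 0.05*11.138 = 0.4546
Step 3: Project onto [-2, 1].
x_proj = clip(-0.8022) = -0.8022
y_proj = clip(0.4546) = 0.4546
Step 4: Evaluate f.
f(-0.8022, 0.4546) = 2.2311


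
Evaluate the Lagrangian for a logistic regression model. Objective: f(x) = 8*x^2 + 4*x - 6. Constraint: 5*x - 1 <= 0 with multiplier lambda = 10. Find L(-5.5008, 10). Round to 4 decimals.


Step 1: Evaluate f(x).
f(-5.5008) = 8*(-5.5008)^2 + 4*(-5.5008) - 6 = 214.0672
Step 2: Evaluate g(x).
g(-5.5008) = 5*-5.5008 - 1 = -28.504
Step 3: Compute Lagrangian.
L = 214.0672 + 10*-28.504 = -70.9728


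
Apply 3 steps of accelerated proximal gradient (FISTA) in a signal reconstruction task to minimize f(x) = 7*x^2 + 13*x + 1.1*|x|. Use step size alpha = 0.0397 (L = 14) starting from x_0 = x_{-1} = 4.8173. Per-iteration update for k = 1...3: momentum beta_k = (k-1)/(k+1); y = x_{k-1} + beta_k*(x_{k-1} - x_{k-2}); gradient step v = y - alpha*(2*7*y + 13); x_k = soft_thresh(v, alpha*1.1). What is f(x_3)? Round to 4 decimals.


FISTA on f(x) = 7*x^2 + 13*x + 1.1*|x|
L = 14, alpha = 0.0397
Iteration 1: beta = 0.0, y = 4.8173 + 0.0*(4.8173 - 4.8173) = 4.8173
  grad(y) = 80.4422, v = y - alpha*grad = 1.6237
  prox(v) = soft_thresh(1.6237, 0.0437) = 1.5801
Iteration 2: beta = 0.3333, y = 1.5801 + 0.3333*(1.5801 - 4.8173) = 0.501
  grad(y) = 20.014, v = y - alpha*grad = -0.2936
  prox(v) = soft_thresh(-0.2936, 0.0437) = -0.2499
Iteration 3: beta = 0.5, y = -0.2499 + 0.5*(-0.2499 - 1.5801) = -1.1649
  grad(y) = -3.3081, v = y - alpha*grad = -1.0335
  prox(v) = soft_thresh(-1.0335, 0.0437) = -0.9899
f(x_3) = 7*(-0.9899)^2 + 13*(-0.9899) + 1.1*|-0.9899| = -4.9206


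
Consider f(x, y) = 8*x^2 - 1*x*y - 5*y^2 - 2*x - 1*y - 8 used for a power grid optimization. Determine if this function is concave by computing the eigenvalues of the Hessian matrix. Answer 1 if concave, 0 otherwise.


The Hessian of f(x,y) = 8*x^2 - 1*x*y - 5*y^2 - 2*x - 1*y - 8 is:
H = [[16, -1], [-1, -10]]
Trace = 16 - 10 = 6
Determinant = 16*-10 - (-1)^2 = -161
Discriminant = (6)^2 - 4*-161 = 680.0
Eigenvalues: lambda_1 = -10.0384, lambda_2 = 16.0384
The function is not concave.

0


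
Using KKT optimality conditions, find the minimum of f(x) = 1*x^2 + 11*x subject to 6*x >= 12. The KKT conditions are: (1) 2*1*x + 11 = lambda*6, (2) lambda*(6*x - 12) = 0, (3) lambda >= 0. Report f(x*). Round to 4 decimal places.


Step 1: Try lambda = 0 (constraint inactive).
x_unc = -11/(2*1) = -5.5
Check: 6*-5.5 = -33.0 < 12 -- violated!
Step 2: Constraint must be active: 6*x = 12
x* = 12/6 = 2.0
lambda = (2*1*2.0 + 11)/6 = 2.5
Step 3: Compute optimal value.
f(x*) = 1*2.0^2 + 11*2.0 = 26.0


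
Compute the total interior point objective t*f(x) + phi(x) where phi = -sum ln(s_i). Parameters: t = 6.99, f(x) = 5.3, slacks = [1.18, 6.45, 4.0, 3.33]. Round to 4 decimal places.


Step 1: Compute log-barrier.
ln values: [0.1655, 1.8641, 1.3863, 1.203]
phi = -(0.1655 + 1.8641 + 1.3863 + 1.203) = -4.6189
Step 2: Compute augmented objective.
t*f(x) = 6.99*5.3 = 37.047
Total = 37.047 - 4.6189 = 32.4281


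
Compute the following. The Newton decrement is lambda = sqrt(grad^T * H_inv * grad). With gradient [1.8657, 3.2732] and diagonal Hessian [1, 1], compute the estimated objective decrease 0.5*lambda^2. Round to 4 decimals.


Step 1: H is diagonal, so H^(-1) * g = [1.8657, 3.2732].
Step 2: g^T H^(-1) g = sum_i g_i^2 / H_ii
  = (1.8657)^2/1 + (3.2732)^2/1
  = 3.4808 + 10.7138 = 14.1947
Step 3: Objective decrease = 0.5 * g^T H^(-1) g = 7.0973


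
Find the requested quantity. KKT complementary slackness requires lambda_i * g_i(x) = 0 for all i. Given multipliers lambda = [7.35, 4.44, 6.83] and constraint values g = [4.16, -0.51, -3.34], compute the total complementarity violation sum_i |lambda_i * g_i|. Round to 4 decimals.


KKT complementary slackness check:
lambda_1 * g_1 = 7.35 * 4.16 = 30.576
lambda_2 * g_2 = 4.44 * -0.51 = -2.2644
lambda_3 * g_3 = 6.83 * -3.34 = -22.8122
Total violation = 30.576 + 2.2644 + 22.8122 = 55.6526
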